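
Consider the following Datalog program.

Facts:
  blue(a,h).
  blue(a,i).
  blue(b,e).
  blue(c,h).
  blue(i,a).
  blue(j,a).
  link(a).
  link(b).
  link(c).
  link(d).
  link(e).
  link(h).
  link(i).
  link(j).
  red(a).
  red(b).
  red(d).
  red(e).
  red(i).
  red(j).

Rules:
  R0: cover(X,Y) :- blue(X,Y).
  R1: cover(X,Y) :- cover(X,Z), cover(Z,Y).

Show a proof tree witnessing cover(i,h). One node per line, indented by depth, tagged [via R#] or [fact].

cover(i,h)  [via R1]
  cover(i,a)  [via R0]
    blue(i,a)  [fact]
  cover(a,h)  [via R0]
    blue(a,h)  [fact]

round 1: derive cover(a,h) via R0 from blue(a,h)
round 1: derive cover(a,i) via R0 from blue(a,i)
round 1: derive cover(b,e) via R0 from blue(b,e)
round 1: derive cover(c,h) via R0 from blue(c,h)
round 1: derive cover(i,a) via R0 from blue(i,a)
round 1: derive cover(j,a) via R0 from blue(j,a)
round 2: derive cover(a,a) via R1 from cover(a,i), cover(i,a)
round 2: derive cover(i,h) via R1 from cover(i,a), cover(a,h)
round 2: derive cover(i,i) via R1 from cover(i,a), cover(a,i)
round 2: derive cover(j,h) via R1 from cover(j,a), cover(a,h)
round 2: derive cover(j,i) via R1 from cover(j,a), cover(a,i)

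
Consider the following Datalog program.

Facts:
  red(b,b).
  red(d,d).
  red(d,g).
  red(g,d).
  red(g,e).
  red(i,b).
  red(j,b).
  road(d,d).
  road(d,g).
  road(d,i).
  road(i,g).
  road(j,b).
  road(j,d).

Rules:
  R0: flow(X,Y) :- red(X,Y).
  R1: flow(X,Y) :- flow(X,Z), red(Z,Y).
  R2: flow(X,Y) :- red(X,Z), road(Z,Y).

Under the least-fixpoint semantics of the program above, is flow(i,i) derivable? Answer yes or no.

round 1: derive flow(b,b) via R0 from red(b,b)
round 1: derive flow(d,d) via R0 from red(d,d)
round 1: derive flow(d,g) via R0 from red(d,g)
round 1: derive flow(g,d) via R0 from red(g,d)
round 1: derive flow(g,e) via R0 from red(g,e)
round 1: derive flow(i,b) via R0 from red(i,b)
round 1: derive flow(j,b) via R0 from red(j,b)
round 1: derive flow(d,i) via R2 from red(d,d), road(d,i)
round 1: derive flow(g,g) via R2 from red(g,d), road(d,g)
round 1: derive flow(g,i) via R2 from red(g,d), road(d,i)
round 2: derive flow(d,b) via R1 from flow(d,i), red(i,b)
round 2: derive flow(d,e) via R1 from flow(d,g), red(g,e)
round 2: derive flow(g,b) via R1 from flow(g,i), red(i,b)

no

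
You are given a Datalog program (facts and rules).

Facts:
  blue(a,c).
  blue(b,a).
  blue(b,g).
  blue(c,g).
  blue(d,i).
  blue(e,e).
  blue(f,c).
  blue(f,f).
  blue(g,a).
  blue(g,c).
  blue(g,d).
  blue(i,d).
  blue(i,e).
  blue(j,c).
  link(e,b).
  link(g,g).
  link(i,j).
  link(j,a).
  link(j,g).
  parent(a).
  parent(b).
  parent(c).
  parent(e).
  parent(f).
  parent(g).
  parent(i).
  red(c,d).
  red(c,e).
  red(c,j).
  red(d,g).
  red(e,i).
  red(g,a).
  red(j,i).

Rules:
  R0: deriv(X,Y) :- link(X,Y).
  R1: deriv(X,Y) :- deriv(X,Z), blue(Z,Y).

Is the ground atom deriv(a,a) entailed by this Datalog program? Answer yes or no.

round 1: derive deriv(e,b) via R0 from link(e,b)
round 1: derive deriv(g,g) via R0 from link(g,g)
round 1: derive deriv(i,j) via R0 from link(i,j)
round 1: derive deriv(j,a) via R0 from link(j,a)
round 1: derive deriv(j,g) via R0 from link(j,g)
round 2: derive deriv(e,a) via R1 from deriv(e,b), blue(b,a)
round 2: derive deriv(e,g) via R1 from deriv(e,b), blue(b,g)
round 2: derive deriv(g,a) via R1 from deriv(g,g), blue(g,a)
round 2: derive deriv(g,c) via R1 from deriv(g,g), blue(g,c)
round 2: derive deriv(g,d) via R1 from deriv(g,g), blue(g,d)
round 2: derive deriv(i,c) via R1 from deriv(i,j), blue(j,c)
round 2: derive deriv(j,c) via R1 from deriv(j,a), blue(a,c)
round 2: derive deriv(j,d) via R1 from deriv(j,g), blue(g,d)
round 3: derive deriv(e,c) via R1 from deriv(e,a), blue(a,c)
round 3: derive deriv(e,d) via R1 from deriv(e,g), blue(g,d)
round 3: derive deriv(g,i) via R1 from deriv(g,d), blue(d,i)
round 3: derive deriv(i,g) via R1 from deriv(i,c), blue(c,g)
round 3: derive deriv(j,i) via R1 from deriv(j,d), blue(d,i)
round 4: derive deriv(e,i) via R1 from deriv(e,d), blue(d,i)
round 4: derive deriv(g,e) via R1 from deriv(g,i), blue(i,e)
round 4: derive deriv(i,a) via R1 from deriv(i,g), blue(g,a)
round 4: derive deriv(i,d) via R1 from deriv(i,g), blue(g,d)
round 4: derive deriv(j,e) via R1 from deriv(j,i), blue(i,e)
round 5: derive deriv(e,e) via R1 from deriv(e,i), blue(i,e)
round 5: derive deriv(i,i) via R1 from deriv(i,d), blue(d,i)
round 6: derive deriv(i,e) via R1 from deriv(i,i), blue(i,e)

no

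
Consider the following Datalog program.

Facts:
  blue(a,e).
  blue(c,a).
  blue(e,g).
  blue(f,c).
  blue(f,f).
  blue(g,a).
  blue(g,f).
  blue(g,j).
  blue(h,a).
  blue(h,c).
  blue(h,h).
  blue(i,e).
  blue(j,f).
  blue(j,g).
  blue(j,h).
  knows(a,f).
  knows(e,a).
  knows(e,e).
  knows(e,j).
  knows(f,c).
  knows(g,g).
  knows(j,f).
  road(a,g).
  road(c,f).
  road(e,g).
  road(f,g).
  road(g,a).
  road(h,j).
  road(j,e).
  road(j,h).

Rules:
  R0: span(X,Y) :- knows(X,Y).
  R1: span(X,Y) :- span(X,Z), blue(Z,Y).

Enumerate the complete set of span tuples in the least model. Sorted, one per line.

round 1: derive span(a,f) via R0 from knows(a,f)
round 1: derive span(e,a) via R0 from knows(e,a)
round 1: derive span(e,e) via R0 from knows(e,e)
round 1: derive span(e,j) via R0 from knows(e,j)
round 1: derive span(f,c) via R0 from knows(f,c)
round 1: derive span(g,g) via R0 from knows(g,g)
round 1: derive span(j,f) via R0 from knows(j,f)
round 2: derive span(a,c) via R1 from span(a,f), blue(f,c)
round 2: derive span(e,f) via R1 from span(e,j), blue(j,f)
round 2: derive span(e,g) via R1 from span(e,e), blue(e,g)
round 2: derive span(e,h) via R1 from span(e,j), blue(j,h)
round 2: derive span(f,a) via R1 from span(f,c), blue(c,a)
round 2: derive span(g,a) via R1 from span(g,g), blue(g,a)
round 2: derive span(g,f) via R1 from span(g,g), blue(g,f)
round 2: derive span(g,j) via R1 from span(g,g), blue(g,j)
round 2: derive span(j,c) via R1 from span(j,f), blue(f,c)
round 3: derive span(a,a) via R1 from span(a,c), blue(c,a)
round 3: derive span(e,c) via R1 from span(e,f), blue(f,c)
round 3: derive span(f,e) via R1 from span(f,a), blue(a,e)
round 3: derive span(g,c) via R1 from span(g,f), blue(f,c)
round 3: derive span(g,e) via R1 from span(g,a), blue(a,e)
round 3: derive span(g,h) via R1 from span(g,j), blue(j,h)
round 3: derive span(j,a) via R1 from span(j,c), blue(c,a)
round 4: derive span(a,e) via R1 from span(a,a), blue(a,e)
round 4: derive span(f,g) via R1 from span(f,e), blue(e,g)
round 4: derive span(j,e) via R1 from span(j,a), blue(a,e)
round 5: derive span(a,g) via R1 from span(a,e), blue(e,g)
round 5: derive span(f,f) via R1 from span(f,g), blue(g,f)
round 5: derive span(f,j) via R1 from span(f,g), blue(g,j)
round 5: derive span(j,g) via R1 from span(j,e), blue(e,g)
round 6: derive span(a,j) via R1 from span(a,g), blue(g,j)
round 6: derive span(f,h) via R1 from span(f,j), blue(j,h)
round 6: derive span(j,j) via R1 from span(j,g), blue(g,j)
round 7: derive span(a,h) via R1 from span(a,j), blue(j,h)
round 7: derive span(j,h) via R1 from span(j,j), blue(j,h)

span(a,a)
span(a,c)
span(a,e)
span(a,f)
span(a,g)
span(a,h)
span(a,j)
span(e,a)
span(e,c)
span(e,e)
span(e,f)
span(e,g)
span(e,h)
span(e,j)
span(f,a)
span(f,c)
span(f,e)
span(f,f)
span(f,g)
span(f,h)
span(f,j)
span(g,a)
span(g,c)
span(g,e)
span(g,f)
span(g,g)
span(g,h)
span(g,j)
span(j,a)
span(j,c)
span(j,e)
span(j,f)
span(j,g)
span(j,h)
span(j,j)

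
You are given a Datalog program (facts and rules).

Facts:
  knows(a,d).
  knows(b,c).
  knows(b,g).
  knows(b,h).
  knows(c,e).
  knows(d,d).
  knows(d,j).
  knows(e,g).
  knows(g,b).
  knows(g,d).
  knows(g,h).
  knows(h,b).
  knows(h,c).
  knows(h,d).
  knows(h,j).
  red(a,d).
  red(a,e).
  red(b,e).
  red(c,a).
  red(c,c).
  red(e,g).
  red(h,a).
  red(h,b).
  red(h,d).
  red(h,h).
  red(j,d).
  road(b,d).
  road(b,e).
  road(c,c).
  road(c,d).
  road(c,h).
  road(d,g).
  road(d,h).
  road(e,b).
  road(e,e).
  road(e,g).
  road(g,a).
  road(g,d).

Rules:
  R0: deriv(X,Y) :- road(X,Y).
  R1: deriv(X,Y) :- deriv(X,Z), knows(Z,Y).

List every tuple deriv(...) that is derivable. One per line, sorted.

round 1: derive deriv(b,d) via R0 from road(b,d)
round 1: derive deriv(b,e) via R0 from road(b,e)
round 1: derive deriv(c,c) via R0 from road(c,c)
round 1: derive deriv(c,d) via R0 from road(c,d)
round 1: derive deriv(c,h) via R0 from road(c,h)
round 1: derive deriv(d,g) via R0 from road(d,g)
round 1: derive deriv(d,h) via R0 from road(d,h)
round 1: derive deriv(e,b) via R0 from road(e,b)
round 1: derive deriv(e,e) via R0 from road(e,e)
round 1: derive deriv(e,g) via R0 from road(e,g)
round 1: derive deriv(g,a) via R0 from road(g,a)
round 1: derive deriv(g,d) via R0 from road(g,d)
round 2: derive deriv(b,g) via R1 from deriv(b,e), knows(e,g)
round 2: derive deriv(b,j) via R1 from deriv(b,d), knows(d,j)
round 2: derive deriv(c,b) via R1 from deriv(c,h), knows(h,b)
round 2: derive deriv(c,e) via R1 from deriv(c,c), knows(c,e)
round 2: derive deriv(c,j) via R1 from deriv(c,d), knows(d,j)
round 2: derive deriv(d,b) via R1 from deriv(d,g), knows(g,b)
round 2: derive deriv(d,c) via R1 from deriv(d,h), knows(h,c)
round 2: derive deriv(d,d) via R1 from deriv(d,g), knows(g,d)
round 2: derive deriv(d,j) via R1 from deriv(d,h), knows(h,j)
round 2: derive deriv(e,c) via R1 from deriv(e,b), knows(b,c)
round 2: derive deriv(e,d) via R1 from deriv(e,g), knows(g,d)
round 2: derive deriv(e,h) via R1 from deriv(e,b), knows(b,h)
round 2: derive deriv(g,j) via R1 from deriv(g,d), knows(d,j)
round 3: derive deriv(b,b) via R1 from deriv(b,g), knows(g,b)
round 3: derive deriv(b,h) via R1 from deriv(b,g), knows(g,h)
round 3: derive deriv(c,g) via R1 from deriv(c,b), knows(b,g)
round 3: derive deriv(d,e) via R1 from deriv(d,c), knows(c,e)
round 3: derive deriv(e,j) via R1 from deriv(e,d), knows(d,j)
round 4: derive deriv(b,c) via R1 from deriv(b,b), knows(b,c)

deriv(b,b)
deriv(b,c)
deriv(b,d)
deriv(b,e)
deriv(b,g)
deriv(b,h)
deriv(b,j)
deriv(c,b)
deriv(c,c)
deriv(c,d)
deriv(c,e)
deriv(c,g)
deriv(c,h)
deriv(c,j)
deriv(d,b)
deriv(d,c)
deriv(d,d)
deriv(d,e)
deriv(d,g)
deriv(d,h)
deriv(d,j)
deriv(e,b)
deriv(e,c)
deriv(e,d)
deriv(e,e)
deriv(e,g)
deriv(e,h)
deriv(e,j)
deriv(g,a)
deriv(g,d)
deriv(g,j)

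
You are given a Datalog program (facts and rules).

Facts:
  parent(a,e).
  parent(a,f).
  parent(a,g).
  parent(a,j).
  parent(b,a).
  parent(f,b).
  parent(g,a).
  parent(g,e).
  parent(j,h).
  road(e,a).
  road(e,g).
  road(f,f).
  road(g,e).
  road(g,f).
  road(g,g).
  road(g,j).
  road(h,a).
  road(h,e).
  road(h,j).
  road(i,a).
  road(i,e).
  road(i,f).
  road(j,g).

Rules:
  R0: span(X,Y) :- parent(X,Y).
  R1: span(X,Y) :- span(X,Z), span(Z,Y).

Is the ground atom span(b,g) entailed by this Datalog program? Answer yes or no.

round 1: derive span(a,e) via R0 from parent(a,e)
round 1: derive span(a,f) via R0 from parent(a,f)
round 1: derive span(a,g) via R0 from parent(a,g)
round 1: derive span(a,j) via R0 from parent(a,j)
round 1: derive span(b,a) via R0 from parent(b,a)
round 1: derive span(f,b) via R0 from parent(f,b)
round 1: derive span(g,a) via R0 from parent(g,a)
round 1: derive span(g,e) via R0 from parent(g,e)
round 1: derive span(j,h) via R0 from parent(j,h)
round 2: derive span(a,a) via R1 from span(a,g), span(g,a)
round 2: derive span(a,b) via R1 from span(a,f), span(f,b)
round 2: derive span(a,h) via R1 from span(a,j), span(j,h)
round 2: derive span(b,e) via R1 from span(b,a), span(a,e)
round 2: derive span(b,f) via R1 from span(b,a), span(a,f)
round 2: derive span(b,g) via R1 from span(b,a), span(a,g)
round 2: derive span(b,j) via R1 from span(b,a), span(a,j)
round 2: derive span(f,a) via R1 from span(f,b), span(b,a)
round 2: derive span(g,f) via R1 from span(g,a), span(a,f)
round 2: derive span(g,g) via R1 from span(g,a), span(a,g)
round 2: derive span(g,j) via R1 from span(g,a), span(a,j)
round 3: derive span(b,b) via R1 from span(b,a), span(a,b)
round 3: derive span(b,h) via R1 from span(b,a), span(a,h)
round 3: derive span(f,e) via R1 from span(f,a), span(a,e)
round 3: derive span(f,f) via R1 from span(f,a), span(a,f)
round 3: derive span(f,g) via R1 from span(f,a), span(a,g)
round 3: derive span(f,h) via R1 from span(f,a), span(a,h)
round 3: derive span(f,j) via R1 from span(f,a), span(a,j)
round 3: derive span(g,b) via R1 from span(g,a), span(a,b)
round 3: derive span(g,h) via R1 from span(g,a), span(a,h)

yes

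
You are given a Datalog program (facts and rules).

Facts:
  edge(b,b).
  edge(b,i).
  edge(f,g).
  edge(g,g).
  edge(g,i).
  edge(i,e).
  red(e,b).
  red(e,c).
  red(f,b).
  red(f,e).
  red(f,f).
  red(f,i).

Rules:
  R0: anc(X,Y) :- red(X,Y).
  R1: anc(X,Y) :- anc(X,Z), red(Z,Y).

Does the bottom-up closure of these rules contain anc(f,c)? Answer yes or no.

yes

round 1: derive anc(e,b) via R0 from red(e,b)
round 1: derive anc(e,c) via R0 from red(e,c)
round 1: derive anc(f,b) via R0 from red(f,b)
round 1: derive anc(f,e) via R0 from red(f,e)
round 1: derive anc(f,f) via R0 from red(f,f)
round 1: derive anc(f,i) via R0 from red(f,i)
round 2: derive anc(f,c) via R1 from anc(f,e), red(e,c)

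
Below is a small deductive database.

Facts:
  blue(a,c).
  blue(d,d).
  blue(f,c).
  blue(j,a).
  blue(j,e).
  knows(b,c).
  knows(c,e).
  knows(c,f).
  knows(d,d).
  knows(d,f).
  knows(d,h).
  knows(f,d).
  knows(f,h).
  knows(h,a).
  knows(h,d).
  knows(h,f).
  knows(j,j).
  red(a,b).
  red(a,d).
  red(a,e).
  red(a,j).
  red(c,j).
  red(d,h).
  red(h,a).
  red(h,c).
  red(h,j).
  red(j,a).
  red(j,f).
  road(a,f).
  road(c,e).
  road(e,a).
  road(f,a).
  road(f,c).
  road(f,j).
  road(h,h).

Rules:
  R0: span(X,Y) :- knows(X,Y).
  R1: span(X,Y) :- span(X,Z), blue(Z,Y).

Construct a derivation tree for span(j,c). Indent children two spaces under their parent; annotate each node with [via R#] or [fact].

span(j,c)  [via R1]
  span(j,a)  [via R1]
    span(j,j)  [via R0]
      knows(j,j)  [fact]
    blue(j,a)  [fact]
  blue(a,c)  [fact]

round 1: derive span(b,c) via R0 from knows(b,c)
round 1: derive span(c,e) via R0 from knows(c,e)
round 1: derive span(c,f) via R0 from knows(c,f)
round 1: derive span(d,d) via R0 from knows(d,d)
round 1: derive span(d,f) via R0 from knows(d,f)
round 1: derive span(d,h) via R0 from knows(d,h)
round 1: derive span(f,d) via R0 from knows(f,d)
round 1: derive span(f,h) via R0 from knows(f,h)
round 1: derive span(h,a) via R0 from knows(h,a)
round 1: derive span(h,d) via R0 from knows(h,d)
round 1: derive span(h,f) via R0 from knows(h,f)
round 1: derive span(j,j) via R0 from knows(j,j)
round 2: derive span(c,c) via R1 from span(c,f), blue(f,c)
round 2: derive span(d,c) via R1 from span(d,f), blue(f,c)
round 2: derive span(h,c) via R1 from span(h,a), blue(a,c)
round 2: derive span(j,a) via R1 from span(j,j), blue(j,a)
round 2: derive span(j,e) via R1 from span(j,j), blue(j,e)
round 3: derive span(j,c) via R1 from span(j,a), blue(a,c)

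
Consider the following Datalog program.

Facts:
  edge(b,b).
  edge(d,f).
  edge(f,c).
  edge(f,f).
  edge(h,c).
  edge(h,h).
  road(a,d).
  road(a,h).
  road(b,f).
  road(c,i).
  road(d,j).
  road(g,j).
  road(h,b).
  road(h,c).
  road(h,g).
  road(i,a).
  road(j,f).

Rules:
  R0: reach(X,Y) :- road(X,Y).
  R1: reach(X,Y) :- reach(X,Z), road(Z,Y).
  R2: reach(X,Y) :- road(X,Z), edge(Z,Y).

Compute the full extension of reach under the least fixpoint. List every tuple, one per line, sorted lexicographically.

round 1: derive reach(a,d) via R0 from road(a,d)
round 1: derive reach(a,h) via R0 from road(a,h)
round 1: derive reach(b,f) via R0 from road(b,f)
round 1: derive reach(c,i) via R0 from road(c,i)
round 1: derive reach(d,j) via R0 from road(d,j)
round 1: derive reach(g,j) via R0 from road(g,j)
round 1: derive reach(h,b) via R0 from road(h,b)
round 1: derive reach(h,c) via R0 from road(h,c)
round 1: derive reach(h,g) via R0 from road(h,g)
round 1: derive reach(i,a) via R0 from road(i,a)
round 1: derive reach(j,f) via R0 from road(j,f)
round 1: derive reach(a,c) via R2 from road(a,h), edge(h,c)
round 1: derive reach(a,f) via R2 from road(a,d), edge(d,f)
round 1: derive reach(b,c) via R2 from road(b,f), edge(f,c)
round 1: derive reach(j,c) via R2 from road(j,f), edge(f,c)
round 2: derive reach(a,b) via R1 from reach(a,h), road(h,b)
round 2: derive reach(a,g) via R1 from reach(a,h), road(h,g)
round 2: derive reach(a,i) via R1 from reach(a,c), road(c,i)
round 2: derive reach(a,j) via R1 from reach(a,d), road(d,j)
round 2: derive reach(b,i) via R1 from reach(b,c), road(c,i)
round 2: derive reach(c,a) via R1 from reach(c,i), road(i,a)
round 2: derive reach(d,f) via R1 from reach(d,j), road(j,f)
round 2: derive reach(g,f) via R1 from reach(g,j), road(j,f)
round 2: derive reach(h,f) via R1 from reach(h,b), road(b,f)
round 2: derive reach(h,i) via R1 from reach(h,c), road(c,i)
round 2: derive reach(h,j) via R1 from reach(h,g), road(g,j)
round 2: derive reach(i,d) via R1 from reach(i,a), road(a,d)
round 2: derive reach(i,h) via R1 from reach(i,a), road(a,h)
round 2: derive reach(j,i) via R1 from reach(j,c), road(c,i)
round 3: derive reach(a,a) via R1 from reach(a,i), road(i,a)
round 3: derive reach(b,a) via R1 from reach(b,i), road(i,a)
round 3: derive reach(c,d) via R1 from reach(c,a), road(a,d)
round 3: derive reach(c,h) via R1 from reach(c,a), road(a,h)
round 3: derive reach(h,a) via R1 from reach(h,i), road(i,a)
round 3: derive reach(i,b) via R1 from reach(i,h), road(h,b)
round 3: derive reach(i,c) via R1 from reach(i,h), road(h,c)
round 3: derive reach(i,g) via R1 from reach(i,h), road(h,g)
round 3: derive reach(i,j) via R1 from reach(i,d), road(d,j)
round 3: derive reach(j,a) via R1 from reach(j,i), road(i,a)
round 4: derive reach(b,d) via R1 from reach(b,a), road(a,d)
round 4: derive reach(b,h) via R1 from reach(b,a), road(a,h)
round 4: derive reach(c,b) via R1 from reach(c,h), road(h,b)
round 4: derive reach(c,c) via R1 from reach(c,h), road(h,c)
round 4: derive reach(c,g) via R1 from reach(c,h), road(h,g)
round 4: derive reach(c,j) via R1 from reach(c,d), road(d,j)
round 4: derive reach(h,d) via R1 from reach(h,a), road(a,d)
round 4: derive reach(h,h) via R1 from reach(h,a), road(a,h)
round 4: derive reach(i,f) via R1 from reach(i,b), road(b,f)
round 4: derive reach(i,i) via R1 from reach(i,c), road(c,i)
round 4: derive reach(j,d) via R1 from reach(j,a), road(a,d)
round 4: derive reach(j,h) via R1 from reach(j,a), road(a,h)
round 5: derive reach(b,b) via R1 from reach(b,h), road(h,b)
round 5: derive reach(b,g) via R1 from reach(b,h), road(h,g)
round 5: derive reach(b,j) via R1 from reach(b,d), road(d,j)
round 5: derive reach(c,f) via R1 from reach(c,b), road(b,f)
round 5: derive reach(j,b) via R1 from reach(j,h), road(h,b)
round 5: derive reach(j,g) via R1 from reach(j,h), road(h,g)
round 5: derive reach(j,j) via R1 from reach(j,d), road(d,j)

reach(a,a)
reach(a,b)
reach(a,c)
reach(a,d)
reach(a,f)
reach(a,g)
reach(a,h)
reach(a,i)
reach(a,j)
reach(b,a)
reach(b,b)
reach(b,c)
reach(b,d)
reach(b,f)
reach(b,g)
reach(b,h)
reach(b,i)
reach(b,j)
reach(c,a)
reach(c,b)
reach(c,c)
reach(c,d)
reach(c,f)
reach(c,g)
reach(c,h)
reach(c,i)
reach(c,j)
reach(d,f)
reach(d,j)
reach(g,f)
reach(g,j)
reach(h,a)
reach(h,b)
reach(h,c)
reach(h,d)
reach(h,f)
reach(h,g)
reach(h,h)
reach(h,i)
reach(h,j)
reach(i,a)
reach(i,b)
reach(i,c)
reach(i,d)
reach(i,f)
reach(i,g)
reach(i,h)
reach(i,i)
reach(i,j)
reach(j,a)
reach(j,b)
reach(j,c)
reach(j,d)
reach(j,f)
reach(j,g)
reach(j,h)
reach(j,i)
reach(j,j)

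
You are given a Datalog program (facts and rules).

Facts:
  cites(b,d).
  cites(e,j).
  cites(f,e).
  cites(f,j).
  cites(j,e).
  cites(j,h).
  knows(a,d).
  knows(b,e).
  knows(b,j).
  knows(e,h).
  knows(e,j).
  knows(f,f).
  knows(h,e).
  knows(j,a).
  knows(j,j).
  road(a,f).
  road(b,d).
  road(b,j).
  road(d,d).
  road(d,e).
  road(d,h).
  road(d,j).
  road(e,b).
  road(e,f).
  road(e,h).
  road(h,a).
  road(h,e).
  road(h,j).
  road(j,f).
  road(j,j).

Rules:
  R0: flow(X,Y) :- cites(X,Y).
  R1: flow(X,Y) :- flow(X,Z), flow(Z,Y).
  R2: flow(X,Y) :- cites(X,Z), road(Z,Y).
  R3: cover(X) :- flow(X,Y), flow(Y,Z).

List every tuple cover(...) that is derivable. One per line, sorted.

round 1: derive flow(b,d) via R0 from cites(b,d)
round 1: derive flow(e,j) via R0 from cites(e,j)
round 1: derive flow(f,e) via R0 from cites(f,e)
round 1: derive flow(f,j) via R0 from cites(f,j)
round 1: derive flow(j,e) via R0 from cites(j,e)
round 1: derive flow(j,h) via R0 from cites(j,h)
round 1: derive flow(b,e) via R2 from cites(b,d), road(d,e)
round 1: derive flow(b,h) via R2 from cites(b,d), road(d,h)
round 1: derive flow(b,j) via R2 from cites(b,d), road(d,j)
round 1: derive flow(e,f) via R2 from cites(e,j), road(j,f)
round 1: derive flow(f,b) via R2 from cites(f,e), road(e,b)
round 1: derive flow(f,f) via R2 from cites(f,e), road(e,f)
round 1: derive flow(f,h) via R2 from cites(f,e), road(e,h)
round 1: derive flow(j,a) via R2 from cites(j,h), road(h,a)
round 1: derive flow(j,b) via R2 from cites(j,e), road(e,b)
round 1: derive flow(j,f) via R2 from cites(j,e), road(e,f)
round 1: derive flow(j,j) via R2 from cites(j,h), road(h,j)
round 2: derive flow(b,a) via R1 from flow(b,j), flow(j,a)
round 2: derive flow(b,b) via R1 from flow(b,j), flow(j,b)
round 2: derive flow(b,f) via R1 from flow(b,e), flow(e,f)
round 2: derive flow(e,a) via R1 from flow(e,j), flow(j,a)
round 2: derive flow(e,b) via R1 from flow(e,f), flow(f,b)
round 2: derive flow(e,e) via R1 from flow(e,f), flow(f,e)
round 2: derive flow(e,h) via R1 from flow(e,f), flow(f,h)
round 2: derive flow(f,a) via R1 from flow(f,j), flow(j,a)
round 2: derive flow(f,d) via R1 from flow(f,b), flow(b,d)
round 2: derive flow(j,d) via R1 from flow(j,b), flow(b,d)
round 2: derive cover(b) via R3 from flow(b,e), flow(e,f)
round 2: derive cover(e) via R3 from flow(e,f), flow(f,b)
round 2: derive cover(f) via R3 from flow(f,b), flow(b,d)
round 2: derive cover(j) via R3 from flow(j,b), flow(b,d)
round 3: derive flow(e,d) via R1 from flow(e,b), flow(b,d)

cover(b)
cover(e)
cover(f)
cover(j)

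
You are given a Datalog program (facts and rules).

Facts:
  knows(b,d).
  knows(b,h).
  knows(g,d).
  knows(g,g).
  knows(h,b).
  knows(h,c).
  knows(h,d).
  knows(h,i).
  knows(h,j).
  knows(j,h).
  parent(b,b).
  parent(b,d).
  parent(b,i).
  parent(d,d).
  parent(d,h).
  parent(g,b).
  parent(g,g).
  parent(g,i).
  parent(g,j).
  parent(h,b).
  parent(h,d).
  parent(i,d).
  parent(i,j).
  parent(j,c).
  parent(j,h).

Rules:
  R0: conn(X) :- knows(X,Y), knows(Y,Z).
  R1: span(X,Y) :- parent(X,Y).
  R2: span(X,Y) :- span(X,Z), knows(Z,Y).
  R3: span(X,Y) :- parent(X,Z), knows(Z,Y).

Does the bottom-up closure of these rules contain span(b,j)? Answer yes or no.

yes

round 1: derive span(b,b) via R1 from parent(b,b)
round 1: derive span(b,d) via R1 from parent(b,d)
round 1: derive span(b,i) via R1 from parent(b,i)
round 1: derive span(d,d) via R1 from parent(d,d)
round 1: derive span(d,h) via R1 from parent(d,h)
round 1: derive span(g,b) via R1 from parent(g,b)
round 1: derive span(g,g) via R1 from parent(g,g)
round 1: derive span(g,i) via R1 from parent(g,i)
round 1: derive span(g,j) via R1 from parent(g,j)
round 1: derive span(h,b) via R1 from parent(h,b)
round 1: derive span(h,d) via R1 from parent(h,d)
round 1: derive span(i,d) via R1 from parent(i,d)
round 1: derive span(i,j) via R1 from parent(i,j)
round 1: derive span(j,c) via R1 from parent(j,c)
round 1: derive span(j,h) via R1 from parent(j,h)
round 1: derive span(b,h) via R3 from parent(b,b), knows(b,h)
round 1: derive span(d,b) via R3 from parent(d,h), knows(h,b)
round 1: derive span(d,c) via R3 from parent(d,h), knows(h,c)
round 1: derive span(d,i) via R3 from parent(d,h), knows(h,i)
round 1: derive span(d,j) via R3 from parent(d,h), knows(h,j)
round 1: derive span(g,d) via R3 from parent(g,b), knows(b,d)
round 1: derive span(g,h) via R3 from parent(g,b), knows(b,h)
round 1: derive span(h,h) via R3 from parent(h,b), knows(b,h)
round 1: derive span(i,h) via R3 from parent(i,j), knows(j,h)
round 1: derive span(j,b) via R3 from parent(j,h), knows(h,b)
round 1: derive span(j,d) via R3 from parent(j,h), knows(h,d)
round 1: derive span(j,i) via R3 from parent(j,h), knows(h,i)
round 1: derive span(j,j) via R3 from parent(j,h), knows(h,j)
round 2: derive span(b,c) via R2 from span(b,h), knows(h,c)
round 2: derive span(b,j) via R2 from span(b,h), knows(h,j)
round 2: derive span(g,c) via R2 from span(g,h), knows(h,c)
round 2: derive span(h,c) via R2 from span(h,h), knows(h,c)
round 2: derive span(h,i) via R2 from span(h,h), knows(h,i)
round 2: derive span(h,j) via R2 from span(h,h), knows(h,j)
round 2: derive span(i,b) via R2 from span(i,h), knows(h,b)
round 2: derive span(i,c) via R2 from span(i,h), knows(h,c)
round 2: derive span(i,i) via R2 from span(i,h), knows(h,i)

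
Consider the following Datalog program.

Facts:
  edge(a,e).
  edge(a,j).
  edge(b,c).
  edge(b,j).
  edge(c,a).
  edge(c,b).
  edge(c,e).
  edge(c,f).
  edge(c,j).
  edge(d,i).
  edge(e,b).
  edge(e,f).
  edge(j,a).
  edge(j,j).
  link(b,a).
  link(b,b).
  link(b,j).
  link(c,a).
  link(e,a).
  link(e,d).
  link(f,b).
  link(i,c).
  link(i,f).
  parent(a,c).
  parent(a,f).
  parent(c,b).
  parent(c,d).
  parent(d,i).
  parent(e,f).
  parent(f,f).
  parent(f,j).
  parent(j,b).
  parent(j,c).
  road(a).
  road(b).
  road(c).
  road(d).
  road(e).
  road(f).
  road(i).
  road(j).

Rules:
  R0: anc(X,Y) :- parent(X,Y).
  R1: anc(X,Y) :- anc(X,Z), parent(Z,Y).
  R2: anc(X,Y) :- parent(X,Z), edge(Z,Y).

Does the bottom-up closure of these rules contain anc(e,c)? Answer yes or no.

yes

round 1: derive anc(a,c) via R0 from parent(a,c)
round 1: derive anc(a,f) via R0 from parent(a,f)
round 1: derive anc(c,b) via R0 from parent(c,b)
round 1: derive anc(c,d) via R0 from parent(c,d)
round 1: derive anc(d,i) via R0 from parent(d,i)
round 1: derive anc(e,f) via R0 from parent(e,f)
round 1: derive anc(f,f) via R0 from parent(f,f)
round 1: derive anc(f,j) via R0 from parent(f,j)
round 1: derive anc(j,b) via R0 from parent(j,b)
round 1: derive anc(j,c) via R0 from parent(j,c)
round 1: derive anc(a,a) via R2 from parent(a,c), edge(c,a)
round 1: derive anc(a,b) via R2 from parent(a,c), edge(c,b)
round 1: derive anc(a,e) via R2 from parent(a,c), edge(c,e)
round 1: derive anc(a,j) via R2 from parent(a,c), edge(c,j)
round 1: derive anc(c,c) via R2 from parent(c,b), edge(b,c)
round 1: derive anc(c,i) via R2 from parent(c,d), edge(d,i)
round 1: derive anc(c,j) via R2 from parent(c,b), edge(b,j)
round 1: derive anc(f,a) via R2 from parent(f,j), edge(j,a)
round 1: derive anc(j,a) via R2 from parent(j,c), edge(c,a)
round 1: derive anc(j,e) via R2 from parent(j,c), edge(c,e)
round 1: derive anc(j,f) via R2 from parent(j,c), edge(c,f)
round 1: derive anc(j,j) via R2 from parent(j,b), edge(b,j)
round 2: derive anc(a,d) via R1 from anc(a,c), parent(c,d)
round 2: derive anc(e,j) via R1 from anc(e,f), parent(f,j)
round 2: derive anc(f,b) via R1 from anc(f,j), parent(j,b)
round 2: derive anc(f,c) via R1 from anc(f,a), parent(a,c)
round 2: derive anc(j,d) via R1 from anc(j,c), parent(c,d)
round 3: derive anc(a,i) via R1 from anc(a,d), parent(d,i)
round 3: derive anc(e,b) via R1 from anc(e,j), parent(j,b)
round 3: derive anc(e,c) via R1 from anc(e,j), parent(j,c)
round 3: derive anc(f,d) via R1 from anc(f,c), parent(c,d)
round 3: derive anc(j,i) via R1 from anc(j,d), parent(d,i)
round 4: derive anc(e,d) via R1 from anc(e,c), parent(c,d)
round 4: derive anc(f,i) via R1 from anc(f,d), parent(d,i)
round 5: derive anc(e,i) via R1 from anc(e,d), parent(d,i)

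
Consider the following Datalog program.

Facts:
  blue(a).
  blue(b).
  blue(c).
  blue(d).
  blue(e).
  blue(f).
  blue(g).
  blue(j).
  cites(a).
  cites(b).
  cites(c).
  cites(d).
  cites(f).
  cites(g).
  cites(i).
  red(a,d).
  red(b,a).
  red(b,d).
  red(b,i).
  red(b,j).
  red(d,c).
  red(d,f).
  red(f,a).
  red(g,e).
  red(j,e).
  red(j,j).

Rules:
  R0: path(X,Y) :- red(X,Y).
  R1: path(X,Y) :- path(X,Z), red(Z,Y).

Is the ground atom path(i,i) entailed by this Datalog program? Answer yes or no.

no

round 1: derive path(a,d) via R0 from red(a,d)
round 1: derive path(b,a) via R0 from red(b,a)
round 1: derive path(b,d) via R0 from red(b,d)
round 1: derive path(b,i) via R0 from red(b,i)
round 1: derive path(b,j) via R0 from red(b,j)
round 1: derive path(d,c) via R0 from red(d,c)
round 1: derive path(d,f) via R0 from red(d,f)
round 1: derive path(f,a) via R0 from red(f,a)
round 1: derive path(g,e) via R0 from red(g,e)
round 1: derive path(j,e) via R0 from red(j,e)
round 1: derive path(j,j) via R0 from red(j,j)
round 2: derive path(a,c) via R1 from path(a,d), red(d,c)
round 2: derive path(a,f) via R1 from path(a,d), red(d,f)
round 2: derive path(b,c) via R1 from path(b,d), red(d,c)
round 2: derive path(b,e) via R1 from path(b,j), red(j,e)
round 2: derive path(b,f) via R1 from path(b,d), red(d,f)
round 2: derive path(d,a) via R1 from path(d,f), red(f,a)
round 2: derive path(f,d) via R1 from path(f,a), red(a,d)
round 3: derive path(a,a) via R1 from path(a,f), red(f,a)
round 3: derive path(d,d) via R1 from path(d,a), red(a,d)
round 3: derive path(f,c) via R1 from path(f,d), red(d,c)
round 3: derive path(f,f) via R1 from path(f,d), red(d,f)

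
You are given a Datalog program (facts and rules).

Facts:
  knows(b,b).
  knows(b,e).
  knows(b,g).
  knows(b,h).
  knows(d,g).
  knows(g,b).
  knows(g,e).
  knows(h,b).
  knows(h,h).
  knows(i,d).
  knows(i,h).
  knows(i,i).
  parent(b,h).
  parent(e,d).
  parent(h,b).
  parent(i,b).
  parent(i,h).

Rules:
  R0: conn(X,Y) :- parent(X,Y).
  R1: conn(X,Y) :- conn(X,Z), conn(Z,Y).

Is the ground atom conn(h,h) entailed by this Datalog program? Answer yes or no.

yes

round 1: derive conn(b,h) via R0 from parent(b,h)
round 1: derive conn(e,d) via R0 from parent(e,d)
round 1: derive conn(h,b) via R0 from parent(h,b)
round 1: derive conn(i,b) via R0 from parent(i,b)
round 1: derive conn(i,h) via R0 from parent(i,h)
round 2: derive conn(b,b) via R1 from conn(b,h), conn(h,b)
round 2: derive conn(h,h) via R1 from conn(h,b), conn(b,h)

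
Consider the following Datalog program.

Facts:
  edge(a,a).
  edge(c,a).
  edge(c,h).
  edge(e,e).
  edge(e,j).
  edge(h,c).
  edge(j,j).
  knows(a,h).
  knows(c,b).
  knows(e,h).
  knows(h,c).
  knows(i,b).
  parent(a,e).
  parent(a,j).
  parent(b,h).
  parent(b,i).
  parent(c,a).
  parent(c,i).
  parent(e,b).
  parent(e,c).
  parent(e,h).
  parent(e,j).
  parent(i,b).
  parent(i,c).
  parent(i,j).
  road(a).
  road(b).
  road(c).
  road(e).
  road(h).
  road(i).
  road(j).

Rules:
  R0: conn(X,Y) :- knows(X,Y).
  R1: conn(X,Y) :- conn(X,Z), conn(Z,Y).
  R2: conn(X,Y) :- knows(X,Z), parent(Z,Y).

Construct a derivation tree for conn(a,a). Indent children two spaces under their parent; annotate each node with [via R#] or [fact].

round 1: derive conn(a,h) via R0 from knows(a,h)
round 1: derive conn(c,b) via R0 from knows(c,b)
round 1: derive conn(e,h) via R0 from knows(e,h)
round 1: derive conn(h,c) via R0 from knows(h,c)
round 1: derive conn(i,b) via R0 from knows(i,b)
round 1: derive conn(c,h) via R2 from knows(c,b), parent(b,h)
round 1: derive conn(c,i) via R2 from knows(c,b), parent(b,i)
round 1: derive conn(h,a) via R2 from knows(h,c), parent(c,a)
round 1: derive conn(h,i) via R2 from knows(h,c), parent(c,i)
round 1: derive conn(i,h) via R2 from knows(i,b), parent(b,h)
round 1: derive conn(i,i) via R2 from knows(i,b), parent(b,i)
round 2: derive conn(a,a) via R1 from conn(a,h), conn(h,a)
round 2: derive conn(a,c) via R1 from conn(a,h), conn(h,c)
round 2: derive conn(a,i) via R1 from conn(a,h), conn(h,i)
round 2: derive conn(c,a) via R1 from conn(c,h), conn(h,a)
round 2: derive conn(c,c) via R1 from conn(c,h), conn(h,c)
round 2: derive conn(e,a) via R1 from conn(e,h), conn(h,a)
round 2: derive conn(e,c) via R1 from conn(e,h), conn(h,c)
round 2: derive conn(e,i) via R1 from conn(e,h), conn(h,i)
round 2: derive conn(h,b) via R1 from conn(h,c), conn(c,b)
round 2: derive conn(h,h) via R1 from conn(h,a), conn(a,h)
round 2: derive conn(i,a) via R1 from conn(i,h), conn(h,a)
round 2: derive conn(i,c) via R1 from conn(i,h), conn(h,c)
round 3: derive conn(a,b) via R1 from conn(a,c), conn(c,b)
round 3: derive conn(e,b) via R1 from conn(e,c), conn(c,b)

conn(a,a)  [via R1]
  conn(a,h)  [via R0]
    knows(a,h)  [fact]
  conn(h,a)  [via R2]
    knows(h,c)  [fact]
    parent(c,a)  [fact]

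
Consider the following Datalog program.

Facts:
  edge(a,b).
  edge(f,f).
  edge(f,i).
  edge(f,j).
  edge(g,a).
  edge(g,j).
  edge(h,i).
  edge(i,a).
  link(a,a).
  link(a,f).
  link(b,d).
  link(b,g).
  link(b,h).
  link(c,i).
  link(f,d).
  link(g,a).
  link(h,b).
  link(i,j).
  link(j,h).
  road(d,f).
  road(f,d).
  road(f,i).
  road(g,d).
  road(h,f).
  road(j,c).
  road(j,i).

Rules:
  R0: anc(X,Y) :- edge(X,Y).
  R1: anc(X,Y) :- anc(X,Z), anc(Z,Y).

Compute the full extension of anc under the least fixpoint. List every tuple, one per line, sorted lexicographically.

round 1: derive anc(a,b) via R0 from edge(a,b)
round 1: derive anc(f,f) via R0 from edge(f,f)
round 1: derive anc(f,i) via R0 from edge(f,i)
round 1: derive anc(f,j) via R0 from edge(f,j)
round 1: derive anc(g,a) via R0 from edge(g,a)
round 1: derive anc(g,j) via R0 from edge(g,j)
round 1: derive anc(h,i) via R0 from edge(h,i)
round 1: derive anc(i,a) via R0 from edge(i,a)
round 2: derive anc(f,a) via R1 from anc(f,i), anc(i,a)
round 2: derive anc(g,b) via R1 from anc(g,a), anc(a,b)
round 2: derive anc(h,a) via R1 from anc(h,i), anc(i,a)
round 2: derive anc(i,b) via R1 from anc(i,a), anc(a,b)
round 3: derive anc(f,b) via R1 from anc(f,a), anc(a,b)
round 3: derive anc(h,b) via R1 from anc(h,a), anc(a,b)

anc(a,b)
anc(f,a)
anc(f,b)
anc(f,f)
anc(f,i)
anc(f,j)
anc(g,a)
anc(g,b)
anc(g,j)
anc(h,a)
anc(h,b)
anc(h,i)
anc(i,a)
anc(i,b)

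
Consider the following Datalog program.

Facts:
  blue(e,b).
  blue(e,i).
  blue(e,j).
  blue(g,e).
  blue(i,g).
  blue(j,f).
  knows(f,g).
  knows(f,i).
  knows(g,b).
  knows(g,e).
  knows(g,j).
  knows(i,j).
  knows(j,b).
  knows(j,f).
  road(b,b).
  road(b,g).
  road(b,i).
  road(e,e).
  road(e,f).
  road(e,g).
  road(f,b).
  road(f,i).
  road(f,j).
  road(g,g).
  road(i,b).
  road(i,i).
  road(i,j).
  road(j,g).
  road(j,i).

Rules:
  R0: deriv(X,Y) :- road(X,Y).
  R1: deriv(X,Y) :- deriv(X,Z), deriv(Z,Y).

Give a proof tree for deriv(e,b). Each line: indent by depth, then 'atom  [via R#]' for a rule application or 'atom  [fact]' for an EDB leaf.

round 1: derive deriv(b,b) via R0 from road(b,b)
round 1: derive deriv(b,g) via R0 from road(b,g)
round 1: derive deriv(b,i) via R0 from road(b,i)
round 1: derive deriv(e,e) via R0 from road(e,e)
round 1: derive deriv(e,f) via R0 from road(e,f)
round 1: derive deriv(e,g) via R0 from road(e,g)
round 1: derive deriv(f,b) via R0 from road(f,b)
round 1: derive deriv(f,i) via R0 from road(f,i)
round 1: derive deriv(f,j) via R0 from road(f,j)
round 1: derive deriv(g,g) via R0 from road(g,g)
round 1: derive deriv(i,b) via R0 from road(i,b)
round 1: derive deriv(i,i) via R0 from road(i,i)
round 1: derive deriv(i,j) via R0 from road(i,j)
round 1: derive deriv(j,g) via R0 from road(j,g)
round 1: derive deriv(j,i) via R0 from road(j,i)
round 2: derive deriv(b,j) via R1 from deriv(b,i), deriv(i,j)
round 2: derive deriv(e,b) via R1 from deriv(e,f), deriv(f,b)
round 2: derive deriv(e,i) via R1 from deriv(e,f), deriv(f,i)
round 2: derive deriv(e,j) via R1 from deriv(e,f), deriv(f,j)
round 2: derive deriv(f,g) via R1 from deriv(f,b), deriv(b,g)
round 2: derive deriv(i,g) via R1 from deriv(i,b), deriv(b,g)
round 2: derive deriv(j,b) via R1 from deriv(j,i), deriv(i,b)
round 2: derive deriv(j,j) via R1 from deriv(j,i), deriv(i,j)

deriv(e,b)  [via R1]
  deriv(e,f)  [via R0]
    road(e,f)  [fact]
  deriv(f,b)  [via R0]
    road(f,b)  [fact]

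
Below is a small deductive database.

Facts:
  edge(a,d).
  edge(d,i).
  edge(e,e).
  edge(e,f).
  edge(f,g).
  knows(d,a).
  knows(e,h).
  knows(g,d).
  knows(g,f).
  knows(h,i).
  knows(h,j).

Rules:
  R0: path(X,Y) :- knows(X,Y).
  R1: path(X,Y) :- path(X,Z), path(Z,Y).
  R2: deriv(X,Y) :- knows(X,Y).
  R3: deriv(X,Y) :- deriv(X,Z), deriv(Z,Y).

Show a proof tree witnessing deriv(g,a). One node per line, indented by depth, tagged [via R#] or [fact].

deriv(g,a)  [via R3]
  deriv(g,d)  [via R2]
    knows(g,d)  [fact]
  deriv(d,a)  [via R2]
    knows(d,a)  [fact]

round 1: derive deriv(d,a) via R2 from knows(d,a)
round 1: derive deriv(e,h) via R2 from knows(e,h)
round 1: derive deriv(g,d) via R2 from knows(g,d)
round 1: derive deriv(g,f) via R2 from knows(g,f)
round 1: derive deriv(h,i) via R2 from knows(h,i)
round 1: derive deriv(h,j) via R2 from knows(h,j)
round 2: derive deriv(e,i) via R3 from deriv(e,h), deriv(h,i)
round 2: derive deriv(e,j) via R3 from deriv(e,h), deriv(h,j)
round 2: derive deriv(g,a) via R3 from deriv(g,d), deriv(d,a)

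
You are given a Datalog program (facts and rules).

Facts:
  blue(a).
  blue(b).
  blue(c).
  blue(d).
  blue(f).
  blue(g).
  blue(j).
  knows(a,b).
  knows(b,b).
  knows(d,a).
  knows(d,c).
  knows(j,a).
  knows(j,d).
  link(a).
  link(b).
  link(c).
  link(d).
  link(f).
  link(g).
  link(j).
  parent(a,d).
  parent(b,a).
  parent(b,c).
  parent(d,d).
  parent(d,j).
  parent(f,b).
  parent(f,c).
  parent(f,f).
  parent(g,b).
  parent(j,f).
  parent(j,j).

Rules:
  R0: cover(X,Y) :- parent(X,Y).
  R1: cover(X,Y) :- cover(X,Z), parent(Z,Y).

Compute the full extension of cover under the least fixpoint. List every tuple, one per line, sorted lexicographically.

round 1: derive cover(a,d) via R0 from parent(a,d)
round 1: derive cover(b,a) via R0 from parent(b,a)
round 1: derive cover(b,c) via R0 from parent(b,c)
round 1: derive cover(d,d) via R0 from parent(d,d)
round 1: derive cover(d,j) via R0 from parent(d,j)
round 1: derive cover(f,b) via R0 from parent(f,b)
round 1: derive cover(f,c) via R0 from parent(f,c)
round 1: derive cover(f,f) via R0 from parent(f,f)
round 1: derive cover(g,b) via R0 from parent(g,b)
round 1: derive cover(j,f) via R0 from parent(j,f)
round 1: derive cover(j,j) via R0 from parent(j,j)
round 2: derive cover(a,j) via R1 from cover(a,d), parent(d,j)
round 2: derive cover(b,d) via R1 from cover(b,a), parent(a,d)
round 2: derive cover(d,f) via R1 from cover(d,j), parent(j,f)
round 2: derive cover(f,a) via R1 from cover(f,b), parent(b,a)
round 2: derive cover(g,a) via R1 from cover(g,b), parent(b,a)
round 2: derive cover(g,c) via R1 from cover(g,b), parent(b,c)
round 2: derive cover(j,b) via R1 from cover(j,f), parent(f,b)
round 2: derive cover(j,c) via R1 from cover(j,f), parent(f,c)
round 3: derive cover(a,f) via R1 from cover(a,j), parent(j,f)
round 3: derive cover(b,j) via R1 from cover(b,d), parent(d,j)
round 3: derive cover(d,b) via R1 from cover(d,f), parent(f,b)
round 3: derive cover(d,c) via R1 from cover(d,f), parent(f,c)
round 3: derive cover(f,d) via R1 from cover(f,a), parent(a,d)
round 3: derive cover(g,d) via R1 from cover(g,a), parent(a,d)
round 3: derive cover(j,a) via R1 from cover(j,b), parent(b,a)
round 4: derive cover(a,b) via R1 from cover(a,f), parent(f,b)
round 4: derive cover(a,c) via R1 from cover(a,f), parent(f,c)
round 4: derive cover(b,f) via R1 from cover(b,j), parent(j,f)
round 4: derive cover(d,a) via R1 from cover(d,b), parent(b,a)
round 4: derive cover(f,j) via R1 from cover(f,d), parent(d,j)
round 4: derive cover(g,j) via R1 from cover(g,d), parent(d,j)
round 4: derive cover(j,d) via R1 from cover(j,a), parent(a,d)
round 5: derive cover(a,a) via R1 from cover(a,b), parent(b,a)
round 5: derive cover(b,b) via R1 from cover(b,f), parent(f,b)
round 5: derive cover(g,f) via R1 from cover(g,j), parent(j,f)

cover(a,a)
cover(a,b)
cover(a,c)
cover(a,d)
cover(a,f)
cover(a,j)
cover(b,a)
cover(b,b)
cover(b,c)
cover(b,d)
cover(b,f)
cover(b,j)
cover(d,a)
cover(d,b)
cover(d,c)
cover(d,d)
cover(d,f)
cover(d,j)
cover(f,a)
cover(f,b)
cover(f,c)
cover(f,d)
cover(f,f)
cover(f,j)
cover(g,a)
cover(g,b)
cover(g,c)
cover(g,d)
cover(g,f)
cover(g,j)
cover(j,a)
cover(j,b)
cover(j,c)
cover(j,d)
cover(j,f)
cover(j,j)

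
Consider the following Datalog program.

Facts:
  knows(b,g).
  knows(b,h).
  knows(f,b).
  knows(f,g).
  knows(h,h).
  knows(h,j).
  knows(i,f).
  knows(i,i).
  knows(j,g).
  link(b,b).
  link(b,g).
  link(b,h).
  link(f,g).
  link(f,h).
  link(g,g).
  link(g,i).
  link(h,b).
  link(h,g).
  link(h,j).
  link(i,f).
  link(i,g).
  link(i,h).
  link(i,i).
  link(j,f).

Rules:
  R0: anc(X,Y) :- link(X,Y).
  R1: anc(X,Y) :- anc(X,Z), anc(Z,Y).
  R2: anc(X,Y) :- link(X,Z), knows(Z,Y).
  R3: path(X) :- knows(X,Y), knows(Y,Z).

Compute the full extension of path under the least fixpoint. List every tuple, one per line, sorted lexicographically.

path(b)
path(f)
path(h)
path(i)

round 1: derive path(b) via R3 from knows(b,h), knows(h,h)
round 1: derive path(f) via R3 from knows(f,b), knows(b,g)
round 1: derive path(h) via R3 from knows(h,h), knows(h,h)
round 1: derive path(i) via R3 from knows(i,f), knows(f,b)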